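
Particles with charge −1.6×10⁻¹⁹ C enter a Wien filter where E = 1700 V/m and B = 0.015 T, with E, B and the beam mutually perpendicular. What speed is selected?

v = 1.1×10⁵ m/s

Zero net Lorentz force requires |qE| = |q v×B|, i.e. E = vB.
v = E/B = 1700/0.015 = 1.1×10⁵ m/s.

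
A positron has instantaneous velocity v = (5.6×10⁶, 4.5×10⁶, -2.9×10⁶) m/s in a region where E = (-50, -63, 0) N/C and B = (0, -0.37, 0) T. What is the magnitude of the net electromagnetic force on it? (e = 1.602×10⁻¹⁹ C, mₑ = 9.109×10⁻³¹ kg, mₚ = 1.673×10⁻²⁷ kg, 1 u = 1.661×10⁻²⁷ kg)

v×B = (-1.07×10⁶, 0, -2.07×10⁶) N/C.
E + v×B = (-1.07×10⁶, -63.0, -2.07×10⁶) N/C.
F = q(E + v×B) = (1.602×10⁻¹⁹ C)·(-1.07×10⁶, -63.0, -2.07×10⁶) = (-1.72×10⁻¹³, -1.01×10⁻¹⁷, -3.32×10⁻¹³) N.
|F| = 3.74×10⁻¹³ N.

|F| ≈ 3.74×10⁻¹³ N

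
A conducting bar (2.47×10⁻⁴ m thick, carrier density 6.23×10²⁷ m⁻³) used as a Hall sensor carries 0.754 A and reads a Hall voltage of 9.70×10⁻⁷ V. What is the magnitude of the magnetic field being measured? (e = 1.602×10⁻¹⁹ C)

From V_H = IB/(n e t), B = V_H n e t / I.
B = (9.70×10⁻⁷)(6.23×10²⁷)(1.602×10⁻¹⁹)(2.47×10⁻⁴)/0.754 ≈ 0.317 T.

B ≈ 0.317 T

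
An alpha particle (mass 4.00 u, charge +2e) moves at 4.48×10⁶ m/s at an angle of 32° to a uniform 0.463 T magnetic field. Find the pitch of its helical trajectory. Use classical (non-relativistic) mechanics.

p ≈ 1.07 m

v∥ = v cosθ = 4.48×10⁶·cos32° ≈ 3.799×10⁶ m/s.
T = 2πm/(|q|B) = 2π(6.644×10⁻²⁷)/((3.204×10⁻¹⁹)(0.463)) ≈ 2.814×10⁻⁷ s.
pitch = v∥ T = (3.799×10⁶)(2.814×10⁻⁷) ≈ 1.07 m.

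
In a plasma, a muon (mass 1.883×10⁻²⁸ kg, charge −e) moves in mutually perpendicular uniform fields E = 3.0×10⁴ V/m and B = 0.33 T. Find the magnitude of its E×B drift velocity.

The steady drift has the magnetic force balancing the electric force, so v_d = E/B.
v_d = 3.0×10⁴/0.33 = 9.1×10⁴ m/s.

v_d ≈ 9.1×10⁴ m/s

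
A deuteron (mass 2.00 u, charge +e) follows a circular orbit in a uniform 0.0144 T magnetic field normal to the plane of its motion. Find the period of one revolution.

The cyclotron period depends only on m, q, B: T = 2πm/(|q|B).
T = 2π(3.322×10⁻²⁷)/((1.602×10⁻¹⁹)(0.0144)) ≈ 9.05×10⁻⁶ s.

T ≈ 9.05×10⁻⁶ s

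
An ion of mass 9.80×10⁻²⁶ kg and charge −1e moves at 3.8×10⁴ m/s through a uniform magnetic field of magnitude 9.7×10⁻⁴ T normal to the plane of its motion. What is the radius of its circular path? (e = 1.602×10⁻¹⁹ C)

r ≈ 24 m

The magnetic force provides the centripetal force: |q|vB = mv²/r.
r = mv/(|q|B) = (9.80×10⁻²⁶)(3.8×10⁴)/((1.602×10⁻¹⁹)(9.7×10⁻⁴)) ≈ 24 m.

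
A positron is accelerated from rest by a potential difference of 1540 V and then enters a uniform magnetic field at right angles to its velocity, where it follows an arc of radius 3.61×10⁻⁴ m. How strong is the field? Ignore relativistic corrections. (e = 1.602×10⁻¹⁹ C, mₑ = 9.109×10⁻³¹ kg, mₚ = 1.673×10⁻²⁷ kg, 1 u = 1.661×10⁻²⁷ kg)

v = √(2|q|V/m) = √(2·1.602×10⁻¹⁹·1540/9.109×10⁻³¹) ≈ 2.327×10⁷ m/s.
B = mv/(|q|r) = (9.109×10⁻³¹)(2.327×10⁷)/((1.602×10⁻¹⁹)(3.61×10⁻⁴)) ≈ 0.367 T.

B ≈ 0.367 T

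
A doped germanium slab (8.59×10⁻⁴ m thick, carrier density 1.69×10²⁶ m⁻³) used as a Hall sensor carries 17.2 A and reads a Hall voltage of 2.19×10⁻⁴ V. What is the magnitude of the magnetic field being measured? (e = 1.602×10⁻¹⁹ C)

B ≈ 0.296 T

From V_H = IB/(n e t), B = V_H n e t / I.
B = (2.19×10⁻⁴)(1.69×10²⁶)(1.602×10⁻¹⁹)(8.59×10⁻⁴)/17.2 ≈ 0.296 T.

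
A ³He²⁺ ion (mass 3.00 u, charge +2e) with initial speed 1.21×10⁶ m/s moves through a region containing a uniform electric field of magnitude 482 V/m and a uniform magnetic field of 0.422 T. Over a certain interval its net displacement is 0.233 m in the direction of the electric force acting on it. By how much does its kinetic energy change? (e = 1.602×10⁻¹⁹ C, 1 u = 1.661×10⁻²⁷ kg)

ΔKE ≈ 3.60×10⁻¹⁷ J

The magnetic force is always ⟂ v and does no work; only the electric force changes KE.
ΔKE = F_E · d = |q|E d = (3.204×10⁻¹⁹)(482)(0.233) ≈ 3.60×10⁻¹⁷ J.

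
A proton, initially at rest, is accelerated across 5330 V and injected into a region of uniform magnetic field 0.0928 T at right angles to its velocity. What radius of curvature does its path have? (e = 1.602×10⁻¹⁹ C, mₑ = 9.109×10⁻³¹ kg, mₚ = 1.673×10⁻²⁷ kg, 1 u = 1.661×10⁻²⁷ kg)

r ≈ 0.114 m

Acceleration: |q|V = ½mv² ⇒ v = √(2|q|V/m) = √(2·1.602×10⁻¹⁹·5330/1.673×10⁻²⁷) ≈ 1.010×10⁶ m/s.
In the field: r = mv/(|q|B) = (1.673×10⁻²⁷)(1.010×10⁶)/((1.602×10⁻¹⁹)(0.0928)) ≈ 0.114 m.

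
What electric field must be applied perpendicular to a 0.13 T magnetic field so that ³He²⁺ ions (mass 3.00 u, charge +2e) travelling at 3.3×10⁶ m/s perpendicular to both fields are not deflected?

E = 4.3×10⁵ V/m

For straight-line motion qE = qvB, so E = vB.
E = 3.3×10⁶ × 0.13 = 4.3×10⁵ V/m.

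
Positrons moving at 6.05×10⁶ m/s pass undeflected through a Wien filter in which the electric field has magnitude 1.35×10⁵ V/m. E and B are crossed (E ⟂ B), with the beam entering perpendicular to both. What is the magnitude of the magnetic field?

B = 0.0223 T

Balance of forces in the selector: qE = qvB ⇒ B = E/v.
B = 1.35×10⁵/6.05×10⁶ = 0.0223 T.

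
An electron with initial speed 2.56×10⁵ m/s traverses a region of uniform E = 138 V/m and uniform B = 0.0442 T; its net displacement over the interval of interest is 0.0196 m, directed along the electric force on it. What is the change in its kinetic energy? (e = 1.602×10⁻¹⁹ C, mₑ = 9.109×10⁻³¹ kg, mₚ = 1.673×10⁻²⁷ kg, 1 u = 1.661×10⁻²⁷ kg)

ΔKE ≈ 4.33×10⁻¹⁹ J

The magnetic force is always ⟂ v and does no work; only the electric force changes KE.
ΔKE = F_E · d = |q|E d = (1.602×10⁻¹⁹)(138)(0.0196) ≈ 4.33×10⁻¹⁹ J.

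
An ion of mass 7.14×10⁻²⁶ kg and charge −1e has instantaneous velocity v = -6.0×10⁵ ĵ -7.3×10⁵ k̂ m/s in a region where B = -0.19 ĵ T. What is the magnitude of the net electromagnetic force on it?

v×B = (-1.39×10⁵, 0, 0) N/C.
F = q v×B = (−1.602×10⁻¹⁹ C)·(-1.39×10⁵, 0, 0) = (2.22×10⁻¹⁴, 0, 0) N.
|F| = 2.22×10⁻¹⁴ N.

|F| ≈ 2.22×10⁻¹⁴ N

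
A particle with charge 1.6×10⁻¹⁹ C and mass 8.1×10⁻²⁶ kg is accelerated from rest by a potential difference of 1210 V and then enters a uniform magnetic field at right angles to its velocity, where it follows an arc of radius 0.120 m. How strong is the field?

v = √(2|q|V/m) = √(2·1.6×10⁻¹⁹·1210/8.1×10⁻²⁶) ≈ 6.914×10⁴ m/s.
B = mv/(|q|r) = (8.1×10⁻²⁶)(6.914×10⁴)/((1.6×10⁻¹⁹)(0.120)) ≈ 0.292 T.

B ≈ 0.292 T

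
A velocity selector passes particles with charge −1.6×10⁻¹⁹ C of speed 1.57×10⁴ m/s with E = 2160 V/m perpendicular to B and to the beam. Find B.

B = 0.138 T

Balance of forces in the selector: qE = qvB ⇒ B = E/v.
B = 2160/1.57×10⁴ = 0.138 T.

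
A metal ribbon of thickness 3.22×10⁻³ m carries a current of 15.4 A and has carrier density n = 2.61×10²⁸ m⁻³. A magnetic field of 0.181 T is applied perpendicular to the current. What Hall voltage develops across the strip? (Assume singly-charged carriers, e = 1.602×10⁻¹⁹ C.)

V_H ≈ 2.07×10⁻⁷ V

V_H = IB/(n e t).
V_H = (15.4)(0.181)/((2.61×10²⁸)(1.602×10⁻¹⁹)(3.22×10⁻³)) ≈ 2.07×10⁻⁷ V.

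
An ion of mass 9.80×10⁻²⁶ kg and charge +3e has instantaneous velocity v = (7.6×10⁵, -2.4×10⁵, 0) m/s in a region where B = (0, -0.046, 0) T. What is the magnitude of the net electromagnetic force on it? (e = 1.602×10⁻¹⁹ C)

v×B = (0, 0, -3.50×10⁴) N/C.
F = q v×B = (4.806×10⁻¹⁹ C)·(0, 0, -3.50×10⁴) = (0, 0, -1.68×10⁻¹⁴) N.
|F| = 1.68×10⁻¹⁴ N.

|F| ≈ 1.68×10⁻¹⁴ N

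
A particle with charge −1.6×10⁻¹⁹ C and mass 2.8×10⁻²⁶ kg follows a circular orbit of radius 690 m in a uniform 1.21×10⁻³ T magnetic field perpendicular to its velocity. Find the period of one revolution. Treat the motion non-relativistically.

The cyclotron period depends only on m, q, B: T = 2πm/(|q|B).
T = 2π(2.8×10⁻²⁶)/((1.6×10⁻¹⁹)(1.21×10⁻³)) ≈ 9.09×10⁻⁴ s.

T ≈ 9.09×10⁻⁴ s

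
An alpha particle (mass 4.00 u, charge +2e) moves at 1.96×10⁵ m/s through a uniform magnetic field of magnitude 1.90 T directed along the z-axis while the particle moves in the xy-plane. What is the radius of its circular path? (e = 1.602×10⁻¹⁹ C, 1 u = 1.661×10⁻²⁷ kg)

The magnetic force provides the centripetal force: |q|vB = mv²/r.
r = mv/(|q|B) = (6.644×10⁻²⁷)(1.96×10⁵)/((3.204×10⁻¹⁹)(1.90)) ≈ 2.14×10⁻³ m.

r ≈ 2.14×10⁻³ m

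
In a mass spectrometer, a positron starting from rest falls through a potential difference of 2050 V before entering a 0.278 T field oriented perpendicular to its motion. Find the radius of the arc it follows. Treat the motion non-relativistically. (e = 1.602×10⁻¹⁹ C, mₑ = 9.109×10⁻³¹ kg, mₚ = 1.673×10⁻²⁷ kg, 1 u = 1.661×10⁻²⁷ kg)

Acceleration: |q|V = ½mv² ⇒ v = √(2|q|V/m) = √(2·1.602×10⁻¹⁹·2050/9.109×10⁻³¹) ≈ 2.685×10⁷ m/s.
In the field: r = mv/(|q|B) = (9.109×10⁻³¹)(2.685×10⁷)/((1.602×10⁻¹⁹)(0.278)) ≈ 5.49×10⁻⁴ m.

r ≈ 5.49×10⁻⁴ m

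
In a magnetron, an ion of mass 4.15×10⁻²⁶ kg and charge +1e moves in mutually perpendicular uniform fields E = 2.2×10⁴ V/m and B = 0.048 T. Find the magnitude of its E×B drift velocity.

v_d ≈ 4.6×10⁵ m/s

The steady drift has the magnetic force balancing the electric force, so v_d = E/B.
v_d = 2.2×10⁴/0.048 = 4.6×10⁵ m/s.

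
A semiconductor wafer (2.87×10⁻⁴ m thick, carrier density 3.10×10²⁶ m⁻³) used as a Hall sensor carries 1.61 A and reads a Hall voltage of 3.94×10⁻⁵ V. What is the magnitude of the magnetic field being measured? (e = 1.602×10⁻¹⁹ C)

B ≈ 0.349 T

From V_H = IB/(n e t), B = V_H n e t / I.
B = (3.94×10⁻⁵)(3.10×10²⁶)(1.602×10⁻¹⁹)(2.87×10⁻⁴)/1.61 ≈ 0.349 T.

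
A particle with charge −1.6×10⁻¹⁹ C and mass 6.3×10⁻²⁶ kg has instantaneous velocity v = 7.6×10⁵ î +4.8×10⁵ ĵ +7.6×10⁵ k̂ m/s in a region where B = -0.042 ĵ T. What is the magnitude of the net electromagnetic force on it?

|F| ≈ 7.22×10⁻¹⁵ N

v×B = (3.19×10⁴, 0, -3.19×10⁴) N/C.
F = q v×B = (−1.6×10⁻¹⁹ C)·(3.19×10⁴, 0, -3.19×10⁴) = (-5.11×10⁻¹⁵, 0, 5.11×10⁻¹⁵) N.
|F| = 7.22×10⁻¹⁵ N.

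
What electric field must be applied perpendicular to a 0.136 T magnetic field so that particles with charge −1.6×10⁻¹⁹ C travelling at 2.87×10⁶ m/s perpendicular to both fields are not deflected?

E = 3.90×10⁵ V/m

For straight-line motion qE = qvB, so E = vB.
E = 2.87×10⁶ × 0.136 = 3.90×10⁵ V/m.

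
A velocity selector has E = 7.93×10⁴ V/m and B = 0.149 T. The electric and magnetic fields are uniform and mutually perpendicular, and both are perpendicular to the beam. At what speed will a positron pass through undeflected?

v = 5.32×10⁵ m/s

For undeflected motion the electric and magnetic forces balance: qE = qvB.
v = E/B = 7.93×10⁴/0.149 = 5.32×10⁵ m/s.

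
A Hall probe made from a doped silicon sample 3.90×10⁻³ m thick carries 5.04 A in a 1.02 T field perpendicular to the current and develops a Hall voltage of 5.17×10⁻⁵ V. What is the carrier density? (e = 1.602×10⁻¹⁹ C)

From V_H = IB/(n e t), n = IB/(V_H e t).
n = (5.04)(1.02)/((5.17×10⁻⁵)(1.602×10⁻¹⁹)(3.90×10⁻³)) ≈ 1.59×10²⁶ m⁻³.

n ≈ 1.59×10²⁶ m⁻³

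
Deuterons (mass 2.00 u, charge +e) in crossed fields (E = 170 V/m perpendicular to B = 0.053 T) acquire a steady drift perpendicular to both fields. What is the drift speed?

v_d ≈ 3200 m/s

The steady drift has the magnetic force balancing the electric force, so v_d = E/B.
v_d = 170/0.053 = 3200 m/s.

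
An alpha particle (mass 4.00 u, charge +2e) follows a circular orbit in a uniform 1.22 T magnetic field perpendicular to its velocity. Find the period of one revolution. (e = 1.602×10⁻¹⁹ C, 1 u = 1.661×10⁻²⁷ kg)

T ≈ 1.07×10⁻⁷ s

The cyclotron period depends only on m, q, B: T = 2πm/(|q|B).
T = 2π(6.644×10⁻²⁷)/((3.204×10⁻¹⁹)(1.22)) ≈ 1.07×10⁻⁷ s.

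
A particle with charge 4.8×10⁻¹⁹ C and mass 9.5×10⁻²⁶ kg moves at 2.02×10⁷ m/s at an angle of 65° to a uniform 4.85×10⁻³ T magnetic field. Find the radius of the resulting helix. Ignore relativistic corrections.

v⊥ = v sinθ = 2.02×10⁷·sin65° ≈ 1.831×10⁷ m/s.
r = m v⊥/(|q|B) = (9.5×10⁻²⁶)(1.831×10⁷)/((4.8×10⁻¹⁹)(4.85×10⁻³)) ≈ 747 m.

r ≈ 747 m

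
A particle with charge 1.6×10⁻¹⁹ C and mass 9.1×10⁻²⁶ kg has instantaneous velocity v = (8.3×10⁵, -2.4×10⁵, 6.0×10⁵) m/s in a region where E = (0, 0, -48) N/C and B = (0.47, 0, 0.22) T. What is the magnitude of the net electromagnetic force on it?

v×B = (-5.28×10⁴, 9.94×10⁴, 1.13×10⁵) N/C.
E + v×B = (-5.28×10⁴, 9.94×10⁴, 1.13×10⁵) N/C.
F = q(E + v×B) = (1.6×10⁻¹⁹ C)·(-5.28×10⁴, 9.94×10⁴, 1.13×10⁵) = (-8.45×10⁻¹⁵, 1.59×10⁻¹⁴, 1.80×10⁻¹⁴) N.
|F| = 2.55×10⁻¹⁴ N.

|F| ≈ 2.55×10⁻¹⁴ N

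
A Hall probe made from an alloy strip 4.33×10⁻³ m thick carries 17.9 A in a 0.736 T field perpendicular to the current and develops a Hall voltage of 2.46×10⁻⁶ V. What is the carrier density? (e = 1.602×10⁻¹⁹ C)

n ≈ 7.72×10²⁷ m⁻³

From V_H = IB/(n e t), n = IB/(V_H e t).
n = (17.9)(0.736)/((2.46×10⁻⁶)(1.602×10⁻¹⁹)(4.33×10⁻³)) ≈ 7.72×10²⁷ m⁻³.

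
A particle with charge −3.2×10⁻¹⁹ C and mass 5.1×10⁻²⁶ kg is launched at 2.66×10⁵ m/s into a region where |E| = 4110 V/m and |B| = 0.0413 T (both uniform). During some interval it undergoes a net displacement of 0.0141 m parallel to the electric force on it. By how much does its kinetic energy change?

The magnetic force is always ⟂ v and does no work; only the electric force changes KE.
ΔKE = F_E · d = |q|E d = (3.2×10⁻¹⁹)(4110)(0.0141) ≈ 1.85×10⁻¹⁷ J.

ΔKE ≈ 1.85×10⁻¹⁷ J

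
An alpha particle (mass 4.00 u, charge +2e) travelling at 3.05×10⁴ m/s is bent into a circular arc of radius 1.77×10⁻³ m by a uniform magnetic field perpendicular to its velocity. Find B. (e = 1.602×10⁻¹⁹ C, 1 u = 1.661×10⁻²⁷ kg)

From |q|vB = mv²/r, B = mv/(|q|r).
B = (6.644×10⁻²⁷)(3.05×10⁴)/((3.204×10⁻¹⁹)(1.77×10⁻³)) ≈ 0.357 T.

B ≈ 0.357 T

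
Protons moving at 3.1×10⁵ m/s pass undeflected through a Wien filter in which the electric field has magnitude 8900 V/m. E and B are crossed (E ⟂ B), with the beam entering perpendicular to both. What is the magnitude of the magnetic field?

Balance of forces in the selector: qE = qvB ⇒ B = E/v.
B = 8900/3.1×10⁵ = 0.029 T.

B = 0.029 T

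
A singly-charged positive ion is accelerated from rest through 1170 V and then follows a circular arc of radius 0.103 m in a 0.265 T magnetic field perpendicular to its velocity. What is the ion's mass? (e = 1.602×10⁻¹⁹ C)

Combine |q|V = ½mv² and r = mv/(|q|B): eliminate v to get m = qB²r²/(2V).
m = (1.602×10⁻¹⁹)(0.265)²(0.103)²/(2·1170) ≈ 5.10×10⁻²⁶ kg.

m ≈ 5.10×10⁻²⁶ kg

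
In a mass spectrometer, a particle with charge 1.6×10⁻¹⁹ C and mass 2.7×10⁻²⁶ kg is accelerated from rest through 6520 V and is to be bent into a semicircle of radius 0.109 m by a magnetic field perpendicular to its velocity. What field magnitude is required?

v = √(2|q|V/m) = √(2·1.6×10⁻¹⁹·6520/2.7×10⁻²⁶) ≈ 2.780×10⁵ m/s.
B = mv/(|q|r) = (2.7×10⁻²⁶)(2.780×10⁵)/((1.6×10⁻¹⁹)(0.109)) ≈ 0.430 T.

B ≈ 0.430 T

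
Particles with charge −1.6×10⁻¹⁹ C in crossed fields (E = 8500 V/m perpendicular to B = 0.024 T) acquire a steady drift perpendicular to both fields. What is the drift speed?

v_d ≈ 3.5×10⁵ m/s

The steady drift has the magnetic force balancing the electric force, so v_d = E/B.
v_d = 8500/0.024 = 3.5×10⁵ m/s.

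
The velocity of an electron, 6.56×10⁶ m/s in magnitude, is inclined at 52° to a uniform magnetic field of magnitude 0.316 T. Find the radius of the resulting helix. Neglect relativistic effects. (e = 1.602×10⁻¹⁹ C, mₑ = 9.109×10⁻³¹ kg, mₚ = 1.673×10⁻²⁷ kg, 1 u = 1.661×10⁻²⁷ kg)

r ≈ 9.30×10⁻⁵ m

v⊥ = v sinθ = 6.56×10⁶·sin52° ≈ 5.169×10⁶ m/s.
r = m v⊥/(|q|B) = (9.109×10⁻³¹)(5.169×10⁶)/((1.602×10⁻¹⁹)(0.316)) ≈ 9.30×10⁻⁵ m.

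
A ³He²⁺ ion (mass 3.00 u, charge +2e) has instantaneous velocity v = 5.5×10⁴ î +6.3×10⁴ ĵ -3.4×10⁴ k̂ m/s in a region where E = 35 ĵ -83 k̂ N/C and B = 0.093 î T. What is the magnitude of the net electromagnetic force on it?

v×B = (0, -3160, -5860) N/C.
E + v×B = (0, -3130, -5940) N/C.
F = q(E + v×B) = (3.204×10⁻¹⁹ C)·(0, -3130, -5940) = (0, -1.00×10⁻¹⁵, -1.90×10⁻¹⁵) N.
|F| = 2.15×10⁻¹⁵ N.

|F| ≈ 2.15×10⁻¹⁵ N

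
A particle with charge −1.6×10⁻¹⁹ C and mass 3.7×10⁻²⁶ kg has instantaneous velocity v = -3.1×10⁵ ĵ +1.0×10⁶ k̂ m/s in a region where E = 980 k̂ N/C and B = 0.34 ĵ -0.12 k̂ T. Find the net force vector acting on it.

F ≈ (4.84×10⁻¹⁴, 0, -1.57×10⁻¹⁶) N

v×B = (-3.03×10⁵, 0, 0) N/C.
E + v×B = (-3.03×10⁵, 0, 980) N/C.
F = q(E + v×B) = (−1.6×10⁻¹⁹ C)·(-3.03×10⁵, 0, 980) = (4.84×10⁻¹⁴, 0, -1.57×10⁻¹⁶) N.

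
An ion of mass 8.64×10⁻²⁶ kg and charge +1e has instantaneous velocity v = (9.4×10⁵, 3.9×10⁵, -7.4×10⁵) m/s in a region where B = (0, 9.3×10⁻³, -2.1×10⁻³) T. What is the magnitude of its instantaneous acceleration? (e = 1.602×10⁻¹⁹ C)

|a| ≈ 2.01×10¹⁰ m/s²

v×B = (6060, 1970, 8740) N/C.
F = q v×B = (1.602×10⁻¹⁹ C)·(6060, 1970, 8740) = (9.71×10⁻¹⁶, 3.16×10⁻¹⁶, 1.40×10⁻¹⁵) N.
|a| = |F|/m = 1.733×10⁻¹⁵/8.64×10⁻²⁶ ≈ 2.01×10¹⁰ m/s².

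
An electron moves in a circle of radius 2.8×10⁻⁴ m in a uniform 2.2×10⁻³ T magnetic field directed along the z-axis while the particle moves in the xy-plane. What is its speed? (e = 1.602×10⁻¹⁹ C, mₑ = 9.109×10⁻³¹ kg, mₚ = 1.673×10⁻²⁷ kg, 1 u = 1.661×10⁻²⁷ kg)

From |q|vB = mv²/r, v = |q|Br/m.
v = (1.602×10⁻¹⁹)(2.2×10⁻³)(2.8×10⁻⁴)/9.109×10⁻³¹ ≈ 1.1×10⁵ m/s.

v ≈ 1.1×10⁵ m/s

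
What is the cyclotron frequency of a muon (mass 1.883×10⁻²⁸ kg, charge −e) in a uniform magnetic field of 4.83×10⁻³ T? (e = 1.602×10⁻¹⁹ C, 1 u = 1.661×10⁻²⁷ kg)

f ≈ 6.54×10⁵ Hz

f = |q|B/(2πm).
f = (1.602×10⁻¹⁹)(4.83×10⁻³)/(2π·1.883×10⁻²⁸) ≈ 6.54×10⁵ Hz.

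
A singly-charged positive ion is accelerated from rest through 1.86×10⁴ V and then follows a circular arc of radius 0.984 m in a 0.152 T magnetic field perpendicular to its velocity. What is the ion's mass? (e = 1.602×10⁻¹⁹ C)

Combine |q|V = ½mv² and r = mv/(|q|B): eliminate v to get m = qB²r²/(2V).
m = (1.602×10⁻¹⁹)(0.152)²(0.984)²/(2·1.86×10⁴) ≈ 9.63×10⁻²⁶ kg.

m ≈ 9.63×10⁻²⁶ kg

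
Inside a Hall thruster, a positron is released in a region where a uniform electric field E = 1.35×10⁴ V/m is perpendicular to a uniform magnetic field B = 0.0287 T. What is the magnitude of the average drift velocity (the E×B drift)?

v_d ≈ 4.70×10⁵ m/s

The steady drift has the magnetic force balancing the electric force, so v_d = E/B.
v_d = 1.35×10⁴/0.0287 = 4.70×10⁵ m/s.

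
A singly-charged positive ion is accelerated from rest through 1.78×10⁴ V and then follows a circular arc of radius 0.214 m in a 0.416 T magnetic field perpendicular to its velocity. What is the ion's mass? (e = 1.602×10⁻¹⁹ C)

Combine |q|V = ½mv² and r = mv/(|q|B): eliminate v to get m = qB²r²/(2V).
m = (1.602×10⁻¹⁹)(0.416)²(0.214)²/(2·1.78×10⁴) ≈ 3.57×10⁻²⁶ kg.

m ≈ 3.57×10⁻²⁶ kg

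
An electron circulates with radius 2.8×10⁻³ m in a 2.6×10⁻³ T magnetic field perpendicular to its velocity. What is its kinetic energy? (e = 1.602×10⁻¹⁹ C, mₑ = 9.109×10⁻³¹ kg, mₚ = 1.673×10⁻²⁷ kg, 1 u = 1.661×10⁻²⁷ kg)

v = |q|Br/m, then KE = ½mv² = (qBr)²/(2m).
v = (1.602×10⁻¹⁹)(2.6×10⁻³)(2.8×10⁻³)/9.109×10⁻³¹ ≈ 1.280×10⁶ m/s.
KE = ½(9.109×10⁻³¹)(1.280×10⁶)² ≈ 7.5×10⁻¹⁹ J.

KE ≈ 7.5×10⁻¹⁹ J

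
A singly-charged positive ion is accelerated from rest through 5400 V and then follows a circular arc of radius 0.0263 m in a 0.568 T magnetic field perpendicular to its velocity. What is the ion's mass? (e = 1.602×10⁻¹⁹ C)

Combine |q|V = ½mv² and r = mv/(|q|B): eliminate v to get m = qB²r²/(2V).
m = (1.602×10⁻¹⁹)(0.568)²(0.0263)²/(2·5400) ≈ 3.31×10⁻²⁷ kg.

m ≈ 3.31×10⁻²⁷ kg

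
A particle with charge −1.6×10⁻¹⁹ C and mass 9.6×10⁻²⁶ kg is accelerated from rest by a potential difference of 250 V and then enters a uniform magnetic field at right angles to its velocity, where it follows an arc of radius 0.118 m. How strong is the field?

B ≈ 0.147 T

v = √(2|q|V/m) = √(2·1.6×10⁻¹⁹·250/9.6×10⁻²⁶) ≈ 2.887×10⁴ m/s.
B = mv/(|q|r) = (9.6×10⁻²⁶)(2.887×10⁴)/((1.6×10⁻¹⁹)(0.118)) ≈ 0.147 T.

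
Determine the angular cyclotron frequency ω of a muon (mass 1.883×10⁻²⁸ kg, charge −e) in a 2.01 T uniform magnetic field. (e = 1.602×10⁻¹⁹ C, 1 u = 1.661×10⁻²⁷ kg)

ω ≈ 1.71×10⁹ rad/s

ω = |q|B/m.
ω = (1.602×10⁻¹⁹)(2.01)/1.883×10⁻²⁸ ≈ 1.71×10⁹ rad/s.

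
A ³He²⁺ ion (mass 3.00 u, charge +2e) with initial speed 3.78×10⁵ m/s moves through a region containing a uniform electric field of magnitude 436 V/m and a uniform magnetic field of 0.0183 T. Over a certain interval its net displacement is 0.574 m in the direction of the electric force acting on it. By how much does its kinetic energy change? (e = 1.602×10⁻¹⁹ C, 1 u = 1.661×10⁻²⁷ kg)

ΔKE ≈ 8.02×10⁻¹⁷ J

The magnetic force is always ⟂ v and does no work; only the electric force changes KE.
ΔKE = F_E · d = |q|E d = (3.204×10⁻¹⁹)(436)(0.574) ≈ 8.02×10⁻¹⁷ J.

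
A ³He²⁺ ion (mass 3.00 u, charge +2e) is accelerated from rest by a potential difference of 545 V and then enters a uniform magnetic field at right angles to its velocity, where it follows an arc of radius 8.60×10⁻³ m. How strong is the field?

v = √(2|q|V/m) = √(2·3.204×10⁻¹⁹·545/4.983×10⁻²⁷) ≈ 2.647×10⁵ m/s.
B = mv/(|q|r) = (4.983×10⁻²⁷)(2.647×10⁵)/((3.204×10⁻¹⁹)(8.60×10⁻³)) ≈ 0.479 T.

B ≈ 0.479 T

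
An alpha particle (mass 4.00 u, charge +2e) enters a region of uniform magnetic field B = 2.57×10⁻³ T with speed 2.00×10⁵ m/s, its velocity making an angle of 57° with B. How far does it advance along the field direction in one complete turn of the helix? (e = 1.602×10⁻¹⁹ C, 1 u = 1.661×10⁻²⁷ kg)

v∥ = v cosθ = 2.00×10⁵·cos57° ≈ 1.089×10⁵ m/s.
T = 2πm/(|q|B) = 2π(6.644×10⁻²⁷)/((3.204×10⁻¹⁹)(2.57×10⁻³)) ≈ 5.070×10⁻⁵ s.
pitch = v∥ T = (1.089×10⁵)(5.070×10⁻⁵) ≈ 5.52 m.

p ≈ 5.52 m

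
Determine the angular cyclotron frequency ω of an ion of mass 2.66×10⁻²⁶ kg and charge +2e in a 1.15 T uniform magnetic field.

ω ≈ 1.39×10⁷ rad/s

ω = |q|B/m.
ω = (3.204×10⁻¹⁹)(1.15)/2.66×10⁻²⁶ ≈ 1.39×10⁷ rad/s.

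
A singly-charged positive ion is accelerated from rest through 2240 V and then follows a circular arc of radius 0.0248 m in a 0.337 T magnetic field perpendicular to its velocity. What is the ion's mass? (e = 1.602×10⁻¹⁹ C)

Combine |q|V = ½mv² and r = mv/(|q|B): eliminate v to get m = qB²r²/(2V).
m = (1.602×10⁻¹⁹)(0.337)²(0.0248)²/(2·2240) ≈ 2.50×10⁻²⁷ kg.

m ≈ 2.50×10⁻²⁷ kg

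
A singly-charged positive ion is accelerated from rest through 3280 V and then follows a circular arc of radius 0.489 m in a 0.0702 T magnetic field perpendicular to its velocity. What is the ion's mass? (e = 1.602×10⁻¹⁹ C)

m ≈ 2.88×10⁻²⁶ kg

Combine |q|V = ½mv² and r = mv/(|q|B): eliminate v to get m = qB²r²/(2V).
m = (1.602×10⁻¹⁹)(0.0702)²(0.489)²/(2·3280) ≈ 2.88×10⁻²⁶ kg.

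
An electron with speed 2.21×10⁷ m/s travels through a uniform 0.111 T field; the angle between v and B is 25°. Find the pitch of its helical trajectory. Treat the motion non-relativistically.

p ≈ 6.45×10⁻³ m

v∥ = v cosθ = 2.21×10⁷·cos25° ≈ 2.003×10⁷ m/s.
T = 2πm/(|q|B) = 2π(9.109×10⁻³¹)/((1.602×10⁻¹⁹)(0.111)) ≈ 3.219×10⁻¹⁰ s.
pitch = v∥ T = (2.003×10⁷)(3.219×10⁻¹⁰) ≈ 6.45×10⁻³ m.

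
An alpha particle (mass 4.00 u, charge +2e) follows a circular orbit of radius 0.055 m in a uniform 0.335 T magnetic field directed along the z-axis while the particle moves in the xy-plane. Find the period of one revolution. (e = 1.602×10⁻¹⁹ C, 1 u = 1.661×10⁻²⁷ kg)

T ≈ 3.89×10⁻⁷ s

The cyclotron period depends only on m, q, B: T = 2πm/(|q|B).
T = 2π(6.644×10⁻²⁷)/((3.204×10⁻¹⁹)(0.335)) ≈ 3.89×10⁻⁷ s.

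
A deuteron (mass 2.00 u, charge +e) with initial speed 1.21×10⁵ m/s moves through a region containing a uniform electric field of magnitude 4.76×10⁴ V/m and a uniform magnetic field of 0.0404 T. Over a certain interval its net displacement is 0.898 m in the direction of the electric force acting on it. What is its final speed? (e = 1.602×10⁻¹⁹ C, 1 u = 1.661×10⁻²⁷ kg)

B does no work; ΔKE = |q|E d.
½mv_f² = ½mv₀² + |q|Ed = ½(3.322×10⁻²⁷)(1.21×10⁵)² + (1.602×10⁻¹⁹)(4.76×10⁴)(0.898) ≈ 2.432×10⁻¹⁷ J + 6.848×10⁻¹⁵ J ≈ 6.872×10⁻¹⁵ J.
v_f = √(2·6.872×10⁻¹⁵/3.322×10⁻²⁷) ≈ 2.03×10⁶ m/s.

v_f ≈ 2.03×10⁶ m/s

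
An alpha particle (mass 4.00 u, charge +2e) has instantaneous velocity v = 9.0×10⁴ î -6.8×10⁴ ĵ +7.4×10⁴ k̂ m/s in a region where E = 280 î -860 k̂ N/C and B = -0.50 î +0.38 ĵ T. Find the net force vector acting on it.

v×B = (-2.81×10⁴, -3.70×10⁴, 200) N/C.
E + v×B = (-2.78×10⁴, -3.70×10⁴, -660) N/C.
F = q(E + v×B) = (3.204×10⁻¹⁹ C)·(-2.78×10⁴, -3.70×10⁴, -660) = (-8.92×10⁻¹⁵, -1.19×10⁻¹⁴, -2.11×10⁻¹⁶) N.

F ≈ (-8.92×10⁻¹⁵, -1.19×10⁻¹⁴, -2.11×10⁻¹⁶) N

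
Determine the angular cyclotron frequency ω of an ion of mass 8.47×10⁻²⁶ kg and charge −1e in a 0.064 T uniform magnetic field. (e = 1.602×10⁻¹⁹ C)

ω = |q|B/m.
ω = (1.602×10⁻¹⁹)(0.064)/8.47×10⁻²⁶ ≈ 1.2×10⁵ rad/s.

ω ≈ 1.2×10⁵ rad/s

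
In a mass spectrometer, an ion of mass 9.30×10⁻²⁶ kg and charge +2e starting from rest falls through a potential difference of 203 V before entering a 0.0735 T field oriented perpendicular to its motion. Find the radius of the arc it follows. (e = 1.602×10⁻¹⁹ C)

r ≈ 0.148 m

Acceleration: |q|V = ½mv² ⇒ v = √(2|q|V/m) = √(2·3.204×10⁻¹⁹·203/9.30×10⁻²⁶) ≈ 3.740×10⁴ m/s.
In the field: r = mv/(|q|B) = (9.30×10⁻²⁶)(3.740×10⁴)/((3.204×10⁻¹⁹)(0.0735)) ≈ 0.148 m.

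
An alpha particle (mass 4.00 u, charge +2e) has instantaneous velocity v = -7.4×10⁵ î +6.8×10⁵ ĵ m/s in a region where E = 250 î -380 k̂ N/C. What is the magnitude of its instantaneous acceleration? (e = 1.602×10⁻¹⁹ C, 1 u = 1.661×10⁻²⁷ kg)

|a| ≈ 2.19×10¹⁰ m/s²

Only an electric field acts, so F = qE = (3.204×10⁻¹⁹ C)·(250, 0, -380) = (8.01×10⁻¹⁷, 0, -1.22×10⁻¹⁶) N.
|a| = |F|/m = 1.457×10⁻¹⁶/6.644×10⁻²⁷ ≈ 2.19×10¹⁰ m/s².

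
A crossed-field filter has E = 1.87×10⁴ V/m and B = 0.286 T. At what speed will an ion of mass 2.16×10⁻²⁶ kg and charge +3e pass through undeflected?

v = 6.54×10⁴ m/s

For undeflected motion the electric and magnetic forces balance: qE = qvB.
v = E/B = 1.87×10⁴/0.286 = 6.54×10⁴ m/s.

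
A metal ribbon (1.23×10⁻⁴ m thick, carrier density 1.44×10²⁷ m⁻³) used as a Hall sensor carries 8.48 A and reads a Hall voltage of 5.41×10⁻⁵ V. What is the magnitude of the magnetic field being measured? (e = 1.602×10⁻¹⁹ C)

B ≈ 0.181 T

From V_H = IB/(n e t), B = V_H n e t / I.
B = (5.41×10⁻⁵)(1.44×10²⁷)(1.602×10⁻¹⁹)(1.23×10⁻⁴)/8.48 ≈ 0.181 T.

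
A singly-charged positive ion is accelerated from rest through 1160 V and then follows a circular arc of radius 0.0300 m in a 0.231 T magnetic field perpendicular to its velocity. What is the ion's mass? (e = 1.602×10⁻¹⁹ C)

m ≈ 3.32×10⁻²⁷ kg

Combine |q|V = ½mv² and r = mv/(|q|B): eliminate v to get m = qB²r²/(2V).
m = (1.602×10⁻¹⁹)(0.231)²(0.0300)²/(2·1160) ≈ 3.32×10⁻²⁷ kg.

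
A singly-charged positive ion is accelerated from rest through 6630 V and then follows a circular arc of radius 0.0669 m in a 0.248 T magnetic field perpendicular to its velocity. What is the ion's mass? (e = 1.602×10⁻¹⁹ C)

Combine |q|V = ½mv² and r = mv/(|q|B): eliminate v to get m = qB²r²/(2V).
m = (1.602×10⁻¹⁹)(0.248)²(0.0669)²/(2·6630) ≈ 3.33×10⁻²⁷ kg.

m ≈ 3.33×10⁻²⁷ kg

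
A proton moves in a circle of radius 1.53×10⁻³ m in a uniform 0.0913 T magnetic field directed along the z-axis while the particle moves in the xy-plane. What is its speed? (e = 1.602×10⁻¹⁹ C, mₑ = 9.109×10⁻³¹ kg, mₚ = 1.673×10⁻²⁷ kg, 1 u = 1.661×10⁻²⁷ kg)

v ≈ 1.34×10⁴ m/s

From |q|vB = mv²/r, v = |q|Br/m.
v = (1.602×10⁻¹⁹)(0.0913)(1.53×10⁻³)/1.673×10⁻²⁷ ≈ 1.34×10⁴ m/s.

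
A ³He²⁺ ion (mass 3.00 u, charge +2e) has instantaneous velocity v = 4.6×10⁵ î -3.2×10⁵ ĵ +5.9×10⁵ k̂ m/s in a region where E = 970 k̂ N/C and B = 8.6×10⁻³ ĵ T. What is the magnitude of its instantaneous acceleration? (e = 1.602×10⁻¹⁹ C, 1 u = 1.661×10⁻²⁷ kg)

v×B = (-5070, 0, 3960) N/C.
E + v×B = (-5070, 0, 4930) N/C.
F = q(E + v×B) = (3.204×10⁻¹⁹ C)·(-5070, 0, 4930) = (-1.63×10⁻¹⁵, 0, 1.58×10⁻¹⁵) N.
|a| = |F|/m = 2.266×10⁻¹⁵/4.983×10⁻²⁷ ≈ 4.55×10¹¹ m/s².

|a| ≈ 4.55×10¹¹ m/s²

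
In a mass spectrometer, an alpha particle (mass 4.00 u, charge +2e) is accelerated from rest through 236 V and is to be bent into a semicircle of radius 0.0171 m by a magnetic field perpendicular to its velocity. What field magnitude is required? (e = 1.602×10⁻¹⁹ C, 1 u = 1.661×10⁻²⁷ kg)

v = √(2|q|V/m) = √(2·3.204×10⁻¹⁹·236/6.644×10⁻²⁷) ≈ 1.509×10⁵ m/s.
B = mv/(|q|r) = (6.644×10⁻²⁷)(1.509×10⁵)/((3.204×10⁻¹⁹)(0.0171)) ≈ 0.183 T.

B ≈ 0.183 T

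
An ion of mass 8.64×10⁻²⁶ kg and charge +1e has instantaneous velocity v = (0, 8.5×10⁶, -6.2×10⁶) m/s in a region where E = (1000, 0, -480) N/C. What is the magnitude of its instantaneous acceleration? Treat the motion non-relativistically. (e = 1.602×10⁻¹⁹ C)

|a| ≈ 2.06×10⁹ m/s²

Only an electric field acts, so F = qE = (1.602×10⁻¹⁹ C)·(1000, 0, -480) = (1.60×10⁻¹⁶, 0, -7.69×10⁻¹⁷) N.
|a| = |F|/m = 1.777×10⁻¹⁶/8.64×10⁻²⁶ ≈ 2.06×10⁹ m/s².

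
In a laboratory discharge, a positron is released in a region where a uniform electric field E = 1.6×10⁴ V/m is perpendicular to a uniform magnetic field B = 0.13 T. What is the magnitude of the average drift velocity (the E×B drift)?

v_d ≈ 1.2×10⁵ m/s

In crossed fields the guiding centre drifts at v_d = |E×B|/B² = E/B, independent of charge and mass.
v_d = 1.6×10⁴/0.13 = 1.2×10⁵ m/s.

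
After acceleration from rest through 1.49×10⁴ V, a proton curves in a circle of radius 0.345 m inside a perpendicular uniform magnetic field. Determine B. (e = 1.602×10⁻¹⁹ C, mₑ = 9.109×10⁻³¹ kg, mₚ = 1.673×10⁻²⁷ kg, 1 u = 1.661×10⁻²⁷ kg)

B ≈ 0.0511 T

v = √(2|q|V/m) = √(2·1.602×10⁻¹⁹·1.49×10⁴/1.673×10⁻²⁷) ≈ 1.689×10⁶ m/s.
B = mv/(|q|r) = (1.673×10⁻²⁷)(1.689×10⁶)/((1.602×10⁻¹⁹)(0.345)) ≈ 0.0511 T.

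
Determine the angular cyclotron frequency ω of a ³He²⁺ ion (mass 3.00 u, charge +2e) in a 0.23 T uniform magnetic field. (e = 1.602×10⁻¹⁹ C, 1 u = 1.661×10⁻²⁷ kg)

ω ≈ 1.5×10⁷ rad/s

ω = |q|B/m.
ω = (3.204×10⁻¹⁹)(0.23)/4.983×10⁻²⁷ ≈ 1.5×10⁷ rad/s.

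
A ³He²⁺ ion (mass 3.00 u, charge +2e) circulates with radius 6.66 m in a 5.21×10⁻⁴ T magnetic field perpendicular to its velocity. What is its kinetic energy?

KE ≈ 774 eV

v = |q|Br/m, then KE = ½mv² = (qBr)²/(2m).
v = (3.204×10⁻¹⁹)(5.21×10⁻⁴)(6.66)/4.983×10⁻²⁷ ≈ 2.231×10⁵ m/s.
KE = ½(4.983×10⁻²⁷)(2.231×10⁵)² ≈ 1.24×10⁻¹⁶ J = 774 eV.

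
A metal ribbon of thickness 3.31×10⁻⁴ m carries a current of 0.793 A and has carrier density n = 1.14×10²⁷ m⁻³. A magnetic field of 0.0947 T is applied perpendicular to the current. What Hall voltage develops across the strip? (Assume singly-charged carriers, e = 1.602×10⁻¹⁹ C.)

V_H = IB/(n e t).
V_H = (0.793)(0.0947)/((1.14×10²⁷)(1.602×10⁻¹⁹)(3.31×10⁻⁴)) ≈ 1.24×10⁻⁶ V.

V_H ≈ 1.24×10⁻⁶ V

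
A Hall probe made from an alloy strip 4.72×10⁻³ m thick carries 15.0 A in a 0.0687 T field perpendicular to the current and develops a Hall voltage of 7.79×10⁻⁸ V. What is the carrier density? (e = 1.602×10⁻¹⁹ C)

n ≈ 1.75×10²⁸ m⁻³

From V_H = IB/(n e t), n = IB/(V_H e t).
n = (15.0)(0.0687)/((7.79×10⁻⁸)(1.602×10⁻¹⁹)(4.72×10⁻³)) ≈ 1.75×10²⁸ m⁻³.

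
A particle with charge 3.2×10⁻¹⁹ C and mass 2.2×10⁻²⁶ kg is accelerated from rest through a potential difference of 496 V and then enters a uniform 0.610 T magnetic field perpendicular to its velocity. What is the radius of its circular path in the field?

Acceleration: |q|V = ½mv² ⇒ v = √(2|q|V/m) = √(2·3.2×10⁻¹⁹·496/2.2×10⁻²⁶) ≈ 1.201×10⁵ m/s.
In the field: r = mv/(|q|B) = (2.2×10⁻²⁶)(1.201×10⁵)/((3.2×10⁻¹⁹)(0.610)) ≈ 0.0135 m.

r ≈ 0.0135 m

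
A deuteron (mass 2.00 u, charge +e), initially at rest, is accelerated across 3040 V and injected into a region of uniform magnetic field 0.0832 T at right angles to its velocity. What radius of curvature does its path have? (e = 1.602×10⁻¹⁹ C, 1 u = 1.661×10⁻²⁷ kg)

r ≈ 0.135 m

Acceleration: |q|V = ½mv² ⇒ v = √(2|q|V/m) = √(2·1.602×10⁻¹⁹·3040/3.322×10⁻²⁷) ≈ 5.415×10⁵ m/s.
In the field: r = mv/(|q|B) = (3.322×10⁻²⁷)(5.415×10⁵)/((1.602×10⁻¹⁹)(0.0832)) ≈ 0.135 m.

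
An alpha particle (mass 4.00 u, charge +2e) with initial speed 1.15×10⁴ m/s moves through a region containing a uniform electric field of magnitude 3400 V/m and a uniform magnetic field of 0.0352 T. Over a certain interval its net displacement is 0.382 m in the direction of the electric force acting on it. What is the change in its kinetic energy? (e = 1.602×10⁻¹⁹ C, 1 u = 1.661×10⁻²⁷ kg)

The magnetic force is always ⟂ v and does no work; only the electric force changes KE.
ΔKE = F_E · d = |q|E d = (3.204×10⁻¹⁹)(3400)(0.382) ≈ 4.16×10⁻¹⁶ J.

ΔKE ≈ 4.16×10⁻¹⁶ J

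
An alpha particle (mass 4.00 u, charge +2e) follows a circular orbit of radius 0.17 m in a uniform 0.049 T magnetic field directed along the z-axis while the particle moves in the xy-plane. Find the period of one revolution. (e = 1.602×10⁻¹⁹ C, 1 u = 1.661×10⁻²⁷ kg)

T ≈ 2.7×10⁻⁶ s

The cyclotron period depends only on m, q, B: T = 2πm/(|q|B).
T = 2π(6.644×10⁻²⁷)/((3.204×10⁻¹⁹)(0.049)) ≈ 2.7×10⁻⁶ s.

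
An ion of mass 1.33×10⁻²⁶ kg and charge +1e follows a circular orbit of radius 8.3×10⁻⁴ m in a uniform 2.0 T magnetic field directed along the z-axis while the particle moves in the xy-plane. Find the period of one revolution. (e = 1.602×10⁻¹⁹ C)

T ≈ 2.6×10⁻⁷ s

The cyclotron period depends only on m, q, B: T = 2πm/(|q|B).
T = 2π(1.33×10⁻²⁶)/((1.602×10⁻¹⁹)(2.0)) ≈ 2.6×10⁻⁷ s.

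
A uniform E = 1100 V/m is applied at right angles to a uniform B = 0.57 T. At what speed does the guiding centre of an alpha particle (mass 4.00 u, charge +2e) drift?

v_d ≈ 1900 m/s

The steady drift has the magnetic force balancing the electric force, so v_d = E/B.
v_d = 1100/0.57 = 1900 m/s.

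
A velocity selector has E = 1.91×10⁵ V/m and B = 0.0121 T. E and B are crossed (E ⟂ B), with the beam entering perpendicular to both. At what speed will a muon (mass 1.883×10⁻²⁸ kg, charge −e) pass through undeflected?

Straight-line motion ⇒ electric and magnetic forces cancel, so E = vB.
v = E/B = 1.91×10⁵/0.0121 = 1.58×10⁷ m/s.
The result is independent of the particle's charge and mass.

v = 1.58×10⁷ m/s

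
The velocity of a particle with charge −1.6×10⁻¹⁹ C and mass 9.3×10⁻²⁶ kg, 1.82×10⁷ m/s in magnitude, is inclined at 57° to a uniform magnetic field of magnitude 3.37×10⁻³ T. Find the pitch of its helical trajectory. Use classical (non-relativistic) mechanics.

p ≈ 1.07×10⁴ m

v∥ = v cosθ = 1.82×10⁷·cos57° ≈ 9.912×10⁶ m/s.
T = 2πm/(|q|B) = 2π(9.3×10⁻²⁶)/((1.6×10⁻¹⁹)(3.37×10⁻³)) ≈ 1.084×10⁻³ s.
pitch = v∥ T = (9.912×10⁶)(1.084×10⁻³) ≈ 1.07×10⁴ m.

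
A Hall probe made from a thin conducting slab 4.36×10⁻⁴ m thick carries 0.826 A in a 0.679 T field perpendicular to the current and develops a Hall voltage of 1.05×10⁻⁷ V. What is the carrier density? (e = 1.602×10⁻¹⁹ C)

n ≈ 7.65×10²⁸ m⁻³

From V_H = IB/(n e t), n = IB/(V_H e t).
n = (0.826)(0.679)/((1.05×10⁻⁷)(1.602×10⁻¹⁹)(4.36×10⁻⁴)) ≈ 7.65×10²⁸ m⁻³.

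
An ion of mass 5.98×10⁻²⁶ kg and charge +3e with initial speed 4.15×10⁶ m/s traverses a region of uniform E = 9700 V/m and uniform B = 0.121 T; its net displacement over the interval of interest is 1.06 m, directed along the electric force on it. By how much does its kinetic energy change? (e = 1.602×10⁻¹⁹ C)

ΔKE ≈ 4.94×10⁻¹⁵ J

The magnetic force is always ⟂ v and does no work; only the electric force changes KE.
ΔKE = F_E · d = |q|E d = (4.806×10⁻¹⁹)(9700)(1.06) ≈ 4.94×10⁻¹⁵ J.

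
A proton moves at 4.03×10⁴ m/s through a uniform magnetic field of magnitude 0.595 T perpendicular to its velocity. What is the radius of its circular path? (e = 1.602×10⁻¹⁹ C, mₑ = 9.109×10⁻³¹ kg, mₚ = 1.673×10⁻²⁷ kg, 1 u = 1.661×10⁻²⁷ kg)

The magnetic force provides the centripetal force: |q|vB = mv²/r.
r = mv/(|q|B) = (1.673×10⁻²⁷)(4.03×10⁴)/((1.602×10⁻¹⁹)(0.595)) ≈ 7.07×10⁻⁴ m.

r ≈ 7.07×10⁻⁴ m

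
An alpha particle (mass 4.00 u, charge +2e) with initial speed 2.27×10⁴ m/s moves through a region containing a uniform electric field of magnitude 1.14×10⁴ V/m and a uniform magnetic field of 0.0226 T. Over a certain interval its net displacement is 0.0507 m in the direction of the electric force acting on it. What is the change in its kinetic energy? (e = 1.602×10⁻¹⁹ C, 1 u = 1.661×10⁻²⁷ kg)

ΔKE ≈ 1.85×10⁻¹⁶ J

The magnetic force is always ⟂ v and does no work; only the electric force changes KE.
ΔKE = F_E · d = |q|E d = (3.204×10⁻¹⁹)(1.14×10⁴)(0.0507) ≈ 1.85×10⁻¹⁶ J.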